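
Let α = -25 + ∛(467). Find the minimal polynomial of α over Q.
m_α(x) = x^3 + 75x^2 + 1875x + 15158

Set β = α + 25 = ∛(467), so β^3 = 467. Then (α + 25)^3 - 467 = 0, i.e. α is a root of g(x) = (x + 25)^3 - 467 = x^3 + 75x^2 + 1875x + 15158. Since g(x) = h(x + 25) where h(x) = x^3 - 467, and h is irreducible over Q (because 467 is not a perfect cube, so h has no rational root, and a monic cubic with no rational root is irreducible), g is also irreducible (irreducibility is preserved under the substitution x → x + 25). Hence m_α(x) = x^3 + 75x^2 + 1875x + 15158.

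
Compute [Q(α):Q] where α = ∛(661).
[Q(α):Q] = 3

The minimal polynomial of α is x^3 - 661, irreducible over Q since 661 is not a perfect cube (so x^3 - 661 has no rational root). Hence [Q(α):Q] = deg(m_α) = 3.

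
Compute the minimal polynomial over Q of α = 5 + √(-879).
m_α(x) = x^2 - 10x + 904

From α - 5 = √(-879), squaring gives (α - 5)^2 = -879, i.e. α^2 - 10α + 25 = -879, so α^2 - 10α + 904 = 0. The discriminant of x^2 - 10x + 904 is (-10)^2 - 4·(904) = 100 - 3616 = -3516, and 4·(-879) is not a perfect square in Q since -879 is squarefree and ≠ 1. Hence x^2 - 10x + 904 is irreducible over Q and is the minimal polynomial of α.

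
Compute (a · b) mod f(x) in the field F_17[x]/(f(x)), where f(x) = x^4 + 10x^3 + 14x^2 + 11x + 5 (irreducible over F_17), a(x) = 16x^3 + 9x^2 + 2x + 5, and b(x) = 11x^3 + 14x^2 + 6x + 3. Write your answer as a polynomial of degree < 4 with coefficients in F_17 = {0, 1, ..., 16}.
a · b ≡ 6x^3 + 10x^2 + 6 (mod f(x))

Multiply in F_17[x]: a(x)·b(x) = (16x^3 + 9x^2 + 2x + 5)·(11x^3 + 14x^2 + 6x + 3) = 6x^6 + 6x^4 + 15x^3 + 7x^2 + 2x + 15. This has degree ≥ 4, so divide by f(x) over F_17: 6x^6 + 6x^4 + 15x^3 + 7x^2 + 2x + 15 = (6x^2 + 8x + 12)·(x^4 + 10x^3 + 14x^2 + 11x + 5) + (6x^3 + 10x^2 + 6). Hence a·b ≡ 6x^3 + 10x^2 + 6 (mod f). (F_17[x]/(f) is a field with 17^4 = 83521 elements since f is irreducible of degree 4.)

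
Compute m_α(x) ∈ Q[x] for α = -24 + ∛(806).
m_α(x) = x^3 + 72x^2 + 1728x + 13018

Set β = α + 24 = ∛(806), so β^3 = 806. Then (α + 24)^3 - 806 = 0, i.e. α is a root of g(x) = (x + 24)^3 - 806 = x^3 + 72x^2 + 1728x + 13018. Since g(x) = h(x + 24) where h(x) = x^3 - 806, and h is irreducible over Q (because 806 is not a perfect cube, so h has no rational root, and a monic cubic with no rational root is irreducible), g is also irreducible (irreducibility is preserved under the substitution x → x + 24). Hence m_α(x) = x^3 + 72x^2 + 1728x + 13018.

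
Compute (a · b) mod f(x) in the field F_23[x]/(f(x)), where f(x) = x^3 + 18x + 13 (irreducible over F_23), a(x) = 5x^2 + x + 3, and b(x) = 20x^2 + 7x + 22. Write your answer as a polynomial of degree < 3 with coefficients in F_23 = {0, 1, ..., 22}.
a · b ≡ 10x^2 + 7x + 18 (mod f(x))

Multiply in F_23[x]: a(x)·b(x) = (5x^2 + x + 3)·(20x^2 + 7x + 22) = 8x^4 + 9x^3 + 16x^2 + 20x + 20. This has degree ≥ 3, so divide by f(x) over F_23: 8x^4 + 9x^3 + 16x^2 + 20x + 20 = (8x + 9)·(x^3 + 18x + 13) + (10x^2 + 7x + 18). Hence a·b ≡ 10x^2 + 7x + 18 (mod f). (F_23[x]/(f) is a field with 23^3 = 12167 elements since f is irreducible of degree 3.)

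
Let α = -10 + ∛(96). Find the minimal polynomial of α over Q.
m_α(x) = x^3 + 30x^2 + 300x + 904

Set β = α + 10 = ∛(96), so β^3 = 96. Then (α + 10)^3 - 96 = 0, i.e. α is a root of g(x) = (x + 10)^3 - 96 = x^3 + 30x^2 + 300x + 904. Since g(x) = h(x + 10) where h(x) = x^3 - 96, and h is irreducible over Q (because 96 is not a perfect cube, so h has no rational root, and a monic cubic with no rational root is irreducible), g is also irreducible (irreducibility is preserved under the substitution x → x + 10). Hence m_α(x) = x^3 + 30x^2 + 300x + 904.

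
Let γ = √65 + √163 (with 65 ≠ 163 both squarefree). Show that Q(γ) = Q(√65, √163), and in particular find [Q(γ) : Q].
[Q(γ) : Q] = 4 (equivalently, Q(γ) = Q(√65, √163))

Obviously Q(γ) ⊆ Q(√65, √163), and [Q(√65, √163):Q] = 4 (since 65, 163 are distinct squarefree integers > 1 with 10595 not a perfect square). To show equality we compute the minimal polynomial of γ. From γ = √65 + √163: γ^2 = 65 + 2√(10595) + 163 = 228 + 2√(10595), so γ^2 - 228 = 2√(10595); squaring, (γ^2 - 228)^2 = 4·10595, i.e. γ^4 - 456γ^2 + 51984 - 42380 = 0, i.e. γ^4 - 456γ^2 + 9604 = 0. So γ is a root of x^4 - 456x^2 + 9604. This polynomial is irreducible over Q: it has no rational root (each ±√65 ± √163 is irrational), and any factorization into two quadratics over Q would force √(10595) ∈ Q (pairing opposite roots) or √65, √163 ∈ Q (other pairings), all impossible. Hence [Q(γ):Q] = 4 = [Q(√65, √163):Q], so Q(γ) = Q(√65, √163).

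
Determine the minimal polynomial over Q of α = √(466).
m_α(x) = x^2 - 466

α satisfies α^2 - 466 = 0, so x^2 - 466 annihilates α. Since d = 466 is squarefree and ≠ 1, it is not a perfect square in Q, so x^2 - 466 has no rational root and is therefore irreducible over Q (a degree-2 polynomial over a field is irreducible iff it has no root). Hence m_α(x) = x^2 - 466.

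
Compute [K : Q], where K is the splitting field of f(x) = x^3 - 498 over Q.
[K : Q] = 6

The roots of x^3 - 498 are ∛498, ω∛498, ω^2∛498 where ω = e^(2πi/3) is a primitive cube root of unity, so K = Q(∛498, ω). Now [Q(∛498):Q] = 3 (since 498 is not a perfect cube, x^3 - 498 is irreducible) and [Q(ω):Q] = 2. Both 2 and 3 divide [K:Q], and [K:Q] ≤ 3·2 = 6, so [K:Q] = 6. (Equivalently: Q(∛498) ⊂ R but ω ∉ R, so [K : Q(∛498)] = 2.)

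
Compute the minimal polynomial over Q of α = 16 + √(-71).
m_α(x) = x^2 - 32x + 327

From α - 16 = √(-71), squaring gives (α - 16)^2 = -71, i.e. α^2 - 32α + 256 = -71, so α^2 - 32α + 327 = 0. The discriminant of x^2 - 32x + 327 is (-32)^2 - 4·(327) = 1024 - 1308 = -284, and 4·(-71) is not a perfect square in Q since -71 is squarefree and ≠ 1. Hence x^2 - 32x + 327 is irreducible over Q and is the minimal polynomial of α.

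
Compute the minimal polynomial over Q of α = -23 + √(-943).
m_α(x) = x^2 + 46x + 1472

From α + 23 = √(-943), squaring gives (α + 23)^2 = -943, i.e. α^2 + 46α + 529 = -943, so α^2 + 46α + 1472 = 0. The discriminant of x^2 + 46x + 1472 is (46)^2 - 4·(1472) = 2116 - 5888 = -3772, and 4·(-943) is not a perfect square in Q since -943 is squarefree and ≠ 1. Hence x^2 + 46x + 1472 is irreducible over Q and is the minimal polynomial of α.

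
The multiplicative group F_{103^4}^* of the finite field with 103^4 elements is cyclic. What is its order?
|F_{103^4}^*| = 112550880

F_{103^4} has 103^4 = 112550881 elements; its multiplicative group consists of all nonzero elements, so |F_{103^4}^*| = 112550881 - 1 = 112550880. (It is cyclic since any finite subgroup of the multiplicative group of a field is cyclic.)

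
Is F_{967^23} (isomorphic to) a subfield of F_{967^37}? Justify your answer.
No: F_{967^23} is not a subfield of F_{967^37}

F_{p^m} embeds in F_{p^n} iff m | n. Here 23 ∤ 37 (since 37 = 1·23 + 14 with remainder 14 ≠ 0), so F_{967^23} is not a subfield of F_{967^37}. Equivalently: if it were, the tower law would give 23 = [F_{967^23}:F_967] dividing [F_{967^37}:F_967] = 37, contradiction.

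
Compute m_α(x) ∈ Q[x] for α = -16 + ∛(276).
m_α(x) = x^3 + 48x^2 + 768x + 3820

Set β = α + 16 = ∛(276), so β^3 = 276. Then (α + 16)^3 - 276 = 0, i.e. α is a root of g(x) = (x + 16)^3 - 276 = x^3 + 48x^2 + 768x + 3820. Since g(x) = h(x + 16) where h(x) = x^3 - 276, and h is irreducible over Q (because 276 is not a perfect cube, so h has no rational root, and a monic cubic with no rational root is irreducible), g is also irreducible (irreducibility is preserved under the substitution x → x + 16). Hence m_α(x) = x^3 + 48x^2 + 768x + 3820.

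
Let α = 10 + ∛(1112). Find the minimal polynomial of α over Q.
m_α(x) = x^3 - 30x^2 + 300x - 2112

Set β = α - 10 = ∛(1112), so β^3 = 1112. Then (α - 10)^3 - 1112 = 0, i.e. α is a root of g(x) = (x - 10)^3 - 1112 = x^3 - 30x^2 + 300x - 2112. Since g(x) = h(x - 10) where h(x) = x^3 - 1112, and h is irreducible over Q (because 1112 is not a perfect cube, so h has no rational root, and a monic cubic with no rational root is irreducible), g is also irreducible (irreducibility is preserved under the substitution x → x - 10). Hence m_α(x) = x^3 - 30x^2 + 300x - 2112.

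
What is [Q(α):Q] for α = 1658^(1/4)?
[Q(α):Q] = 4

α is a root of x^4 - 1658. By Eisenstein's criterion at the prime p = 2 (which divides the constant term 1658 but p^2 = 4 does not, since 1658 is squarefree), x^4 - 1658 is irreducible over Q. Hence [Q(α):Q] = 4.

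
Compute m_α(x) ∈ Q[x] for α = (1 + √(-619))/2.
m_α(x) = x^2 - x + 155

From 2α - 1 = √(-619), squaring gives (2α - 1)^2 = -619, i.e. 4α^2 - 4α + 1 = -619, so α^2 - α + (1 + 619)/4 = 0. Since -619 ≡ 1 (mod 4), (1 + 619)/4 = 155 ∈ Z. The polynomial x^2 - x + 155 has discriminant 1 - 4·(155) = -619, which is not a perfect square in Q (d = -619 is squarefree and ≠ 1), so x^2 - x + 155 is irreducible over Q. It is the minimal polynomial of α.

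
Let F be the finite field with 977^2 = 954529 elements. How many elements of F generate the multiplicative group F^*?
There are φ(954528) = 311040 primitive elements

F_q^* is cyclic of order q - 1 = 954528. A cyclic group of order m has exactly φ(m) generators. Here m = 954528 = 2^5 · 3 · 61 · 163, so the number of primitive elements is φ(954528) = 311040.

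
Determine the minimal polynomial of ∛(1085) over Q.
m_α(x) = x^3 - 1085

α satisfies α^3 = 1085, so x^3 - 1085 annihilates α. By the rational root test, a rational root p/q (in lowest terms) of x^3 - 1085 would satisfy p^3 = 1085 q^3, forcing q = 1 and p^3 = 1085; but 1085 is not a perfect cube, contradiction. A monic cubic over Q with no rational root is irreducible (any nontrivial factorization would include a linear factor). Hence x^3 - 1085 is the minimal polynomial of α, and in particular [Q(α):Q] = 3.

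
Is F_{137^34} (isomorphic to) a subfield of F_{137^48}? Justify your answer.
No: F_{137^34} is not a subfield of F_{137^48}

F_{p^m} embeds in F_{p^n} iff m | n. Here 34 ∤ 48 (since 48 = 1·34 + 14 with remainder 14 ≠ 0), so F_{137^34} is not a subfield of F_{137^48}. Equivalently: if it were, the tower law would give 34 = [F_{137^34}:F_137] dividing [F_{137^48}:F_137] = 48, contradiction.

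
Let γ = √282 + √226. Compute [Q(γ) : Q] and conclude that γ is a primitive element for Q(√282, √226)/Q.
[Q(γ) : Q] = 4 (equivalently, Q(γ) = Q(√282, √226))

Obviously Q(γ) ⊆ Q(√282, √226), and [Q(√282, √226):Q] = 4 (since 282, 226 are distinct squarefree integers > 1 with 63732 not a perfect square). To show equality we compute the minimal polynomial of γ. From γ = √282 + √226: γ^2 = 282 + 2√(63732) + 226 = 508 + 2√(63732), so γ^2 - 508 = 2√(63732); squaring, (γ^2 - 508)^2 = 4·63732, i.e. γ^4 - 1016γ^2 + 258064 - 254928 = 0, i.e. γ^4 - 1016γ^2 + 3136 = 0. So γ is a root of x^4 - 1016x^2 + 3136. This polynomial is irreducible over Q: it has no rational root (each ±√282 ± √226 is irrational), and any factorization into two quadratics over Q would force √(63732) ∈ Q (pairing opposite roots) or √282, √226 ∈ Q (other pairings), all impossible. Hence [Q(γ):Q] = 4 = [Q(√282, √226):Q], so Q(γ) = Q(√282, √226).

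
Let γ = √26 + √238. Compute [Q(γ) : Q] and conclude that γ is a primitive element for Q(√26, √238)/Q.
[Q(γ) : Q] = 4 (equivalently, Q(γ) = Q(√26, √238))

Obviously Q(γ) ⊆ Q(√26, √238), and [Q(√26, √238):Q] = 4 (since 26, 238 are distinct squarefree integers > 1 with 6188 not a perfect square). To show equality we compute the minimal polynomial of γ. From γ = √26 + √238: γ^2 = 26 + 2√(6188) + 238 = 264 + 2√(6188), so γ^2 - 264 = 2√(6188); squaring, (γ^2 - 264)^2 = 4·6188, i.e. γ^4 - 528γ^2 + 69696 - 24752 = 0, i.e. γ^4 - 528γ^2 + 44944 = 0. So γ is a root of x^4 - 528x^2 + 44944. This polynomial is irreducible over Q: it has no rational root (each ±√26 ± √238 is irrational), and any factorization into two quadratics over Q would force √(6188) ∈ Q (pairing opposite roots) or √26, √238 ∈ Q (other pairings), all impossible. Hence [Q(γ):Q] = 4 = [Q(√26, √238):Q], so Q(γ) = Q(√26, √238).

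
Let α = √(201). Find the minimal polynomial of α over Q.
m_α(x) = x^2 - 201

α satisfies α^2 - 201 = 0, so x^2 - 201 annihilates α. Since d = 201 is squarefree and ≠ 1, it is not a perfect square in Q, so x^2 - 201 has no rational root and is therefore irreducible over Q (a degree-2 polynomial over a field is irreducible iff it has no root). Hence m_α(x) = x^2 - 201.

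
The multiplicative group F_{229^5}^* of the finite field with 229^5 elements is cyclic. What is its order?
|F_{229^5}^*| = 629763392148

F_{229^5} has 229^5 = 629763392149 elements; its multiplicative group consists of all nonzero elements, so |F_{229^5}^*| = 629763392149 - 1 = 629763392148. (It is cyclic since any finite subgroup of the multiplicative group of a field is cyclic.)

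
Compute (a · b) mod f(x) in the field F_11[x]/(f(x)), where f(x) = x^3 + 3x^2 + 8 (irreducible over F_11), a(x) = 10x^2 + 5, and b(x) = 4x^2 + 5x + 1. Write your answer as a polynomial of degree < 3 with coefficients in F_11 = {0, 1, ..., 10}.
a · b ≡ 9x^2 + 2x + 4 (mod f(x))

Multiply in F_11[x]: a(x)·b(x) = (10x^2 + 5)·(4x^2 + 5x + 1) = 7x^4 + 6x^3 + 8x^2 + 3x + 5. This has degree ≥ 3, so divide by f(x) over F_11: 7x^4 + 6x^3 + 8x^2 + 3x + 5 = (7x + 7)·(x^3 + 3x^2 + 8) + (9x^2 + 2x + 4). Hence a·b ≡ 9x^2 + 2x + 4 (mod f). (F_11[x]/(f) is a field with 11^3 = 1331 elements since f is irreducible of degree 3.)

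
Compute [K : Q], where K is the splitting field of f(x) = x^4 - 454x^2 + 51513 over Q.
[K : Q] = 4

Solving the quadratic in x^2: x^2 = (454 ± √(454^2 - 4·51513))/2 = (454 ± √64)/2 = (454 ± 8)/2, giving x^2 = 223 or x^2 = 231. So f(x) = (x^2 - 223)(x^2 - 231) and the roots of f are ±√223, ±√231. Hence the splitting field is K = Q(√223, √231). Since 223 and 231 are distinct squarefree integers > 1, their product 51513 is not a perfect square, so √231 ∉ Q(√223). By the tower law [K:Q] = [Q(√223,√231):Q(√223)] · [Q(√223):Q] = 2 · 2 = 4.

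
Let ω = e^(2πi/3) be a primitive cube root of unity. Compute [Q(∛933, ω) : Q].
[Q(∛933, ω) : Q] = 6

[Q(∛933):Q] = 3 (min poly x^3 - 933, irreducible since 933 is not a perfect cube). [Q(ω):Q] = 2 (min poly x^2 + x + 1). Since Q(∛933) ⊂ R and ω ∉ R, we have ω ∉ Q(∛933), so x^2 + x + 1 remains irreducible over Q(∛933) and [Q(∛933, ω) : Q(∛933)] = 2. By the tower law, [Q(∛933, ω) : Q] = 3 · 2 = 6. (In fact Q(∛933, ω) is the splitting field of x^3 - 933 over Q.)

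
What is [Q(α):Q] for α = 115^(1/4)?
[Q(α):Q] = 4

α is a root of x^4 - 115. By Eisenstein's criterion at the prime p = 5 (which divides the constant term 115 but p^2 = 25 does not, since 115 is squarefree), x^4 - 115 is irreducible over Q. Hence [Q(α):Q] = 4.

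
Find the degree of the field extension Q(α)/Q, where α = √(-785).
[Q(α):Q] = 2

[Q(α):Q] equals the degree of the minimal polynomial of α. Here α^2 = -785 and x^2 + 785 is irreducible (d = -785 is squarefree, ≠ 1, hence not a square), so deg(m_α) = 2. Thus [Q(α):Q] = 2.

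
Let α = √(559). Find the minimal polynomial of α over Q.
m_α(x) = x^2 - 559

α satisfies α^2 - 559 = 0, so x^2 - 559 annihilates α. Since d = 559 is squarefree and ≠ 1, it is not a perfect square in Q, so x^2 - 559 has no rational root and is therefore irreducible over Q (a degree-2 polynomial over a field is irreducible iff it has no root). Hence m_α(x) = x^2 - 559.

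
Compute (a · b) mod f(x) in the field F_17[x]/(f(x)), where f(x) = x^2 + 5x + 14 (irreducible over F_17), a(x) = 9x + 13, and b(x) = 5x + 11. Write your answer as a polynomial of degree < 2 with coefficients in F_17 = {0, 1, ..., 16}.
a · b ≡ 7x + 6 (mod f(x))

Multiply in F_17[x]: a(x)·b(x) = (9x + 13)·(5x + 11) = 11x^2 + 11x + 7. This has degree ≥ 2, so divide by f(x) over F_17: 11x^2 + 11x + 7 = (11)·(x^2 + 5x + 14) + (7x + 6). Hence a·b ≡ 7x + 6 (mod f). (F_17[x]/(f) is a field with 17^2 = 289 elements since f is irreducible of degree 2.)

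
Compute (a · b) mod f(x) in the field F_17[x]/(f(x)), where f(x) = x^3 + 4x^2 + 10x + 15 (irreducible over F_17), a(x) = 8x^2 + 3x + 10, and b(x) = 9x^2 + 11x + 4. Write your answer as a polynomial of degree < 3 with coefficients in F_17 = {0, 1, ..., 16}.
a · b ≡ 8x^2 + 7x (mod f(x))

Multiply in F_17[x]: a(x)·b(x) = (8x^2 + 3x + 10)·(9x^2 + 11x + 4) = 4x^4 + 13x^3 + 2x^2 + 3x + 6. This has degree ≥ 3, so divide by f(x) over F_17: 4x^4 + 13x^3 + 2x^2 + 3x + 6 = (4x + 14)·(x^3 + 4x^2 + 10x + 15) + (8x^2 + 7x). Hence a·b ≡ 8x^2 + 7x (mod f). (F_17[x]/(f) is a field with 17^3 = 4913 elements since f is irreducible of degree 3.)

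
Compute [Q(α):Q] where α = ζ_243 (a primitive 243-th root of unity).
[Q(α):Q] = 162

The minimal polynomial of ζ_243 over Q is the 243-th cyclotomic polynomial Φ_243(x), which is irreducible over Q and has degree φ(243) = 162. Hence [Q(α):Q] = φ(243) = 162.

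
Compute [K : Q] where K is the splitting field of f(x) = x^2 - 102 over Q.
[K : Q] = 2

f(x) = x^2 - 102 factors as (x - √102)(x + √102). The splitting field is K = Q(√102). Since 102 is squarefree and > 1, it is not a perfect square, so x^2 - 102 is irreducible over Q and [Q(√102) : Q] = 2. Hence [K : Q] = 2.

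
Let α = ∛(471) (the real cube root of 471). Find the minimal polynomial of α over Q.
m_α(x) = x^3 - 471

α satisfies α^3 = 471, so x^3 - 471 annihilates α. By the rational root test, a rational root p/q (in lowest terms) of x^3 - 471 would satisfy p^3 = 471 q^3, forcing q = 1 and p^3 = 471; but 471 is not a perfect cube, contradiction. A monic cubic over Q with no rational root is irreducible (any nontrivial factorization would include a linear factor). Hence x^3 - 471 is the minimal polynomial of α, and in particular [Q(α):Q] = 3.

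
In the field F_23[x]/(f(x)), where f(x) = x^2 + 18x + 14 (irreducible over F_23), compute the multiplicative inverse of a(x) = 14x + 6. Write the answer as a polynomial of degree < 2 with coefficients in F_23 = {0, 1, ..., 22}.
a(x)^(-1) ≡ 3x + 10 (mod f(x))

Since f is irreducible over F_23, F_23[x]/(f) is a field and a(x) ≠ 0 has an inverse. Apply the extended Euclidean algorithm to f(x) and a(x) in F_23[x]: f(x) = (5x + 9)·a(x) + (6). The last nonzero remainder is the constant 6 = gcd(f, a) in F_23. Back-substituting through the division chain expresses 6 = s(x)·a(x) + t(x)·f(x) with s(x) ≡ 18x + 14 (mod f), so (18x + 14)·a(x) ≡ 6 (mod f). Multiplying by 6^(-1) ≡ 4 in F_23 gives a(x)^(-1) ≡ 4·(18x + 14) ≡ 3x + 10 (mod f). Check: (14x + 6)·(3x + 10) = 19x^2 + 20x + 14 ≡ 1 (mod x^2 + 18x + 14).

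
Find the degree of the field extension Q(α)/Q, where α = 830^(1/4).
[Q(α):Q] = 4

α is a root of x^4 - 830. By Eisenstein's criterion at the prime p = 2 (which divides the constant term 830 but p^2 = 4 does not, since 830 is squarefree), x^4 - 830 is irreducible over Q. Hence [Q(α):Q] = 4.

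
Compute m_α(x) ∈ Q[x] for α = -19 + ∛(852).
m_α(x) = x^3 + 57x^2 + 1083x + 6007

Set β = α + 19 = ∛(852), so β^3 = 852. Then (α + 19)^3 - 852 = 0, i.e. α is a root of g(x) = (x + 19)^3 - 852 = x^3 + 57x^2 + 1083x + 6007. Since g(x) = h(x + 19) where h(x) = x^3 - 852, and h is irreducible over Q (because 852 is not a perfect cube, so h has no rational root, and a monic cubic with no rational root is irreducible), g is also irreducible (irreducibility is preserved under the substitution x → x + 19). Hence m_α(x) = x^3 + 57x^2 + 1083x + 6007.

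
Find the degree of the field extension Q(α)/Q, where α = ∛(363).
[Q(α):Q] = 3

The minimal polynomial of α is x^3 - 363, irreducible over Q since 363 is not a perfect cube (so x^3 - 363 has no rational root). Hence [Q(α):Q] = deg(m_α) = 3.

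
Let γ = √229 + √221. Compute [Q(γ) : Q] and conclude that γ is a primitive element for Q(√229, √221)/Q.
[Q(γ) : Q] = 4 (equivalently, Q(γ) = Q(√229, √221))

Obviously Q(γ) ⊆ Q(√229, √221), and [Q(√229, √221):Q] = 4 (since 229, 221 are distinct squarefree integers > 1 with 50609 not a perfect square). To show equality we compute the minimal polynomial of γ. From γ = √229 + √221: γ^2 = 229 + 2√(50609) + 221 = 450 + 2√(50609), so γ^2 - 450 = 2√(50609); squaring, (γ^2 - 450)^2 = 4·50609, i.e. γ^4 - 900γ^2 + 202500 - 202436 = 0, i.e. γ^4 - 900γ^2 + 64 = 0. So γ is a root of x^4 - 900x^2 + 64. This polynomial is irreducible over Q: it has no rational root (each ±√229 ± √221 is irrational), and any factorization into two quadratics over Q would force √(50609) ∈ Q (pairing opposite roots) or √229, √221 ∈ Q (other pairings), all impossible. Hence [Q(γ):Q] = 4 = [Q(√229, √221):Q], so Q(γ) = Q(√229, √221).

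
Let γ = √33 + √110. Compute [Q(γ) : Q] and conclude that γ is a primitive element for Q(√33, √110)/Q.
[Q(γ) : Q] = 4 (equivalently, Q(γ) = Q(√33, √110))

Obviously Q(γ) ⊆ Q(√33, √110), and [Q(√33, √110):Q] = 4 (since 33, 110 are distinct squarefree integers > 1 with 3630 not a perfect square). To show equality we compute the minimal polynomial of γ. From γ = √33 + √110: γ^2 = 33 + 2√(3630) + 110 = 143 + 2√(3630), so γ^2 - 143 = 2√(3630); squaring, (γ^2 - 143)^2 = 4·3630, i.e. γ^4 - 286γ^2 + 20449 - 14520 = 0, i.e. γ^4 - 286γ^2 + 5929 = 0. So γ is a root of x^4 - 286x^2 + 5929. This polynomial is irreducible over Q: it has no rational root (each ±√33 ± √110 is irrational), and any factorization into two quadratics over Q would force √(3630) ∈ Q (pairing opposite roots) or √33, √110 ∈ Q (other pairings), all impossible. Hence [Q(γ):Q] = 4 = [Q(√33, √110):Q], so Q(γ) = Q(√33, √110).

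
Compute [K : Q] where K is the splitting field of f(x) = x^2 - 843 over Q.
[K : Q] = 2

f(x) = x^2 - 843 factors as (x - √843)(x + √843). The splitting field is K = Q(√843). Since 843 is squarefree and > 1, it is not a perfect square, so x^2 - 843 is irreducible over Q and [Q(√843) : Q] = 2. Hence [K : Q] = 2.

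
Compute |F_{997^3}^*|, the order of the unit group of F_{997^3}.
|F_{997^3}^*| = 991026972

F_{997^3} has 997^3 = 991026973 elements; its multiplicative group consists of all nonzero elements, so |F_{997^3}^*| = 991026973 - 1 = 991026972. (It is cyclic since any finite subgroup of the multiplicative group of a field is cyclic.)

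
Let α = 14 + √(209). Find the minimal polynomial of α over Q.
m_α(x) = x^2 - 28x - 13

From α - 14 = √(209), squaring gives (α - 14)^2 = 209, i.e. α^2 - 28α + 196 = 209, so α^2 - 28α - 13 = 0. The discriminant of x^2 - 28x - 13 is (-28)^2 - 4·(-13) = 784 + 52 = 836, and 4·(209) is not a perfect square in Q since 209 is squarefree and ≠ 1. Hence x^2 - 28x - 13 is irreducible over Q and is the minimal polynomial of α.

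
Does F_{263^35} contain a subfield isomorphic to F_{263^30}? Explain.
No: F_{263^30} is not a subfield of F_{263^35}

F_{p^m} embeds in F_{p^n} iff m | n. Here 30 ∤ 35 (since 35 = 1·30 + 5 with remainder 5 ≠ 0), so F_{263^30} is not a subfield of F_{263^35}. Equivalently: if it were, the tower law would give 30 = [F_{263^30}:F_263] dividing [F_{263^35}:F_263] = 35, contradiction.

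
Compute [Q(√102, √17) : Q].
[Q(√102, √17) : Q] = 4

[Q(√102):Q] = 2 (min poly x^2 - 102, irreducible since 102 is squarefree > 1). For the top step, suppose √17 ∈ Q(√102), say √17 = c + d√102 with c, d ∈ Q. Squaring: 17 = c^2 + 102d^2 + 2cd√102. Since √102 ∉ Q this forces 2cd = 0. If d = 0 then √17 = c ∈ Q, contradicting 17 squarefree > 1. If c = 0 then 17 = 102d^2, so 102·17 = (102d)^2 is a perfect square in Q — but 102·17 = 1734 is not a perfect square (since 102 and 17 are distinct squarefree integers). Contradiction. Hence √17 ∉ Q(√102), so x^2 - 17 stays irreducible over Q(√102) and [Q(√102, √17) : Q(√102)] = 2. By the tower law, [Q(√102, √17) : Q] = 2 · 2 = 4.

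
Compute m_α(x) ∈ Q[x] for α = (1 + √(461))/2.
m_α(x) = x^2 - x - 115

From 2α - 1 = √(461), squaring gives (2α - 1)^2 = 461, i.e. 4α^2 - 4α + 1 = 461, so α^2 - α + (1 - 461)/4 = 0. Since 461 ≡ 1 (mod 4), (1 - 461)/4 = -115 ∈ Z. The polynomial x^2 - x - 115 has discriminant 1 - 4·(-115) = 461, which is not a perfect square in Q (d = 461 is squarefree and ≠ 1), so x^2 - x - 115 is irreducible over Q. It is the minimal polynomial of α.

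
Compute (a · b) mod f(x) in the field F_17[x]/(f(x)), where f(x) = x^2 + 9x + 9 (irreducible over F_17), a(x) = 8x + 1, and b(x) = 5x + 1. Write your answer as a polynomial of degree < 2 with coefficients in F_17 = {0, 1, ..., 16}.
a · b ≡ 10x + 15 (mod f(x))

Multiply in F_17[x]: a(x)·b(x) = (8x + 1)·(5x + 1) = 6x^2 + 13x + 1. This has degree ≥ 2, so divide by f(x) over F_17: 6x^2 + 13x + 1 = (6)·(x^2 + 9x + 9) + (10x + 15). Hence a·b ≡ 10x + 15 (mod f). (F_17[x]/(f) is a field with 17^2 = 289 elements since f is irreducible of degree 2.)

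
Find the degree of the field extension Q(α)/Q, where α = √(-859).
[Q(α):Q] = 2

[Q(α):Q] equals the degree of the minimal polynomial of α. Here α^2 = -859 and x^2 + 859 is irreducible (d = -859 is squarefree, ≠ 1, hence not a square), so deg(m_α) = 2. Thus [Q(α):Q] = 2.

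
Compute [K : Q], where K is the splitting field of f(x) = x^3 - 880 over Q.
[K : Q] = 6

The roots of x^3 - 880 are ∛880, ω∛880, ω^2∛880 where ω = e^(2πi/3) is a primitive cube root of unity, so K = Q(∛880, ω). Now [Q(∛880):Q] = 3 (since 880 is not a perfect cube, x^3 - 880 is irreducible) and [Q(ω):Q] = 2. Both 2 and 3 divide [K:Q], and [K:Q] ≤ 3·2 = 6, so [K:Q] = 6. (Equivalently: Q(∛880) ⊂ R but ω ∉ R, so [K : Q(∛880)] = 2.)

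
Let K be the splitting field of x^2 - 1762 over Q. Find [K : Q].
[K : Q] = 2

f(x) = x^2 - 1762 factors as (x - √1762)(x + √1762). The splitting field is K = Q(√1762). Since 1762 is squarefree and > 1, it is not a perfect square, so x^2 - 1762 is irreducible over Q and [Q(√1762) : Q] = 2. Hence [K : Q] = 2.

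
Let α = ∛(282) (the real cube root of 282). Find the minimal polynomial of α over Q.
m_α(x) = x^3 - 282

α satisfies α^3 = 282, so x^3 - 282 annihilates α. By the rational root test, a rational root p/q (in lowest terms) of x^3 - 282 would satisfy p^3 = 282 q^3, forcing q = 1 and p^3 = 282; but 282 is not a perfect cube, contradiction. A monic cubic over Q with no rational root is irreducible (any nontrivial factorization would include a linear factor). Hence x^3 - 282 is the minimal polynomial of α, and in particular [Q(α):Q] = 3.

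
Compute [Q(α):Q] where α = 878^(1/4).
[Q(α):Q] = 4

α is a root of x^4 - 878. By Eisenstein's criterion at the prime p = 2 (which divides the constant term 878 but p^2 = 4 does not, since 878 is squarefree), x^4 - 878 is irreducible over Q. Hence [Q(α):Q] = 4.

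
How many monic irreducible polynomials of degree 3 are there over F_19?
There are 2280 monic irreducible polynomials of degree 3 over F_19

Each element of F_{19^3} that lies in no proper subfield is a root of exactly one monic irreducible of degree 3 over F_19, and each such polynomial has 3 distinct roots in F_{19^3}. By Möbius inversion the count is N_19(3) = (1/3) Σ_{d|3} μ(3/d) · 19^d = (1/3)(μ(3)·19^1 + μ(1)·19^3) = 6840/3 = 2280.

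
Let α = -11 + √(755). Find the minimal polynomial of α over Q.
m_α(x) = x^2 + 22x - 634

From α + 11 = √(755), squaring gives (α + 11)^2 = 755, i.e. α^2 + 22α + 121 = 755, so α^2 + 22α - 634 = 0. The discriminant of x^2 + 22x - 634 is (22)^2 - 4·(-634) = 484 + 2536 = 3020, and 4·(755) is not a perfect square in Q since 755 is squarefree and ≠ 1. Hence x^2 + 22x - 634 is irreducible over Q and is the minimal polynomial of α.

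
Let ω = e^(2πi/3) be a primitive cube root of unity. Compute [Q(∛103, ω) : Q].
[Q(∛103, ω) : Q] = 6

[Q(∛103):Q] = 3 (min poly x^3 - 103, irreducible since 103 is not a perfect cube). [Q(ω):Q] = 2 (min poly x^2 + x + 1). Since Q(∛103) ⊂ R and ω ∉ R, we have ω ∉ Q(∛103), so x^2 + x + 1 remains irreducible over Q(∛103) and [Q(∛103, ω) : Q(∛103)] = 2. By the tower law, [Q(∛103, ω) : Q] = 3 · 2 = 6. (In fact Q(∛103, ω) is the splitting field of x^3 - 103 over Q.)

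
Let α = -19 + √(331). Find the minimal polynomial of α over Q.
m_α(x) = x^2 + 38x + 30

From α + 19 = √(331), squaring gives (α + 19)^2 = 331, i.e. α^2 + 38α + 361 = 331, so α^2 + 38α + 30 = 0. The discriminant of x^2 + 38x + 30 is (38)^2 - 4·(30) = 1444 - 120 = 1324, and 4·(331) is not a perfect square in Q since 331 is squarefree and ≠ 1. Hence x^2 + 38x + 30 is irreducible over Q and is the minimal polynomial of α.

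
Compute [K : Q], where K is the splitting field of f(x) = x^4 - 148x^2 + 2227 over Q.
[K : Q] = 4

Solving the quadratic in x^2: x^2 = (148 ± √(148^2 - 4·2227))/2 = (148 ± √12996)/2 = (148 ± 114)/2, giving x^2 = 131 or x^2 = 17. So f(x) = (x^2 - 131)(x^2 - 17) and the roots of f are ±√131, ±√17. Hence the splitting field is K = Q(√131, √17). Since 131 and 17 are distinct squarefree integers > 1, their product 2227 is not a perfect square, so √17 ∉ Q(√131). By the tower law [K:Q] = [Q(√131,√17):Q(√131)] · [Q(√131):Q] = 2 · 2 = 4.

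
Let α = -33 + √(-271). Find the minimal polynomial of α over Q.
m_α(x) = x^2 + 66x + 1360

From α + 33 = √(-271), squaring gives (α + 33)^2 = -271, i.e. α^2 + 66α + 1089 = -271, so α^2 + 66α + 1360 = 0. The discriminant of x^2 + 66x + 1360 is (66)^2 - 4·(1360) = 4356 - 5440 = -1084, and 4·(-271) is not a perfect square in Q since -271 is squarefree and ≠ 1. Hence x^2 + 66x + 1360 is irreducible over Q and is the minimal polynomial of α.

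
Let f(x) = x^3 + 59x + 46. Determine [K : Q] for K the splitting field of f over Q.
[K : Q] = 6

By the rational root test, any rational root of the monic integer polynomial f(x) = x^3 + 59x + 46 must be an integer dividing the constant term 46, i.e. one of ±{1, 2, 23, 46}. Evaluating: f(1) = 106, f(-1) = -14, f(2) = 172, f(-2) = -80, f(23) = 13570, f(-23) = -13478, f(46) = 100096, f(-46) = -100004; none is 0, so f has no rational root and is therefore irreducible over Q (a cubic with no linear factor over a field is irreducible). For an irreducible cubic, the Galois group is A_3 or S_3 according as the discriminant disc(f) = -4a^3 - 27b^2 = -4·(59)^3 - 27·(46)^2 = -878648 is or is not a square in Q. Here disc(f) = -878648 is not a perfect square in Q, so the Galois group of f over Q is not contained in A_3 and must be all of S_3. The splitting field has degree |S_3| = 6 over Q, so [K : Q] = 6.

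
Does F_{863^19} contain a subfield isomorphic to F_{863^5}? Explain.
No: F_{863^5} is not a subfield of F_{863^19}

F_{p^m} embeds in F_{p^n} iff m | n. Here 5 ∤ 19 (since 19 = 3·5 + 4 with remainder 4 ≠ 0), so F_{863^5} is not a subfield of F_{863^19}. Equivalently: if it were, the tower law would give 5 = [F_{863^5}:F_863] dividing [F_{863^19}:F_863] = 19, contradiction.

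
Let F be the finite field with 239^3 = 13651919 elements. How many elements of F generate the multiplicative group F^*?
There are φ(13651918) = 5215104 primitive elements

F_q^* is cyclic of order q - 1 = 13651918. A cyclic group of order m has exactly φ(m) generators. Here m = 13651918 = 2 · 7 · 17 · 19 · 3019, so the number of primitive elements is φ(13651918) = 5215104.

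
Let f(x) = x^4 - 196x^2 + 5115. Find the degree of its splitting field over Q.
[K : Q] = 4

Solving the quadratic in x^2: x^2 = (196 ± √(196^2 - 4·5115))/2 = (196 ± √17956)/2 = (196 ± 134)/2, giving x^2 = 165 or x^2 = 31. So f(x) = (x^2 - 165)(x^2 - 31) and the roots of f are ±√165, ±√31. Hence the splitting field is K = Q(√165, √31). Since 165 and 31 are distinct squarefree integers > 1, their product 5115 is not a perfect square, so √31 ∉ Q(√165). By the tower law [K:Q] = [Q(√165,√31):Q(√165)] · [Q(√165):Q] = 2 · 2 = 4.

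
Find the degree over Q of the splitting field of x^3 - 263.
[K : Q] = 6

The roots of x^3 - 263 are ∛263, ω∛263, ω^2∛263 where ω = e^(2πi/3) is a primitive cube root of unity, so K = Q(∛263, ω). Now [Q(∛263):Q] = 3 (since 263 is not a perfect cube, x^3 - 263 is irreducible) and [Q(ω):Q] = 2. Both 2 and 3 divide [K:Q], and [K:Q] ≤ 3·2 = 6, so [K:Q] = 6. (Equivalently: Q(∛263) ⊂ R but ω ∉ R, so [K : Q(∛263)] = 2.)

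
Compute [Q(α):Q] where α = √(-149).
[Q(α):Q] = 2

[Q(α):Q] equals the degree of the minimal polynomial of α. Here α^2 = -149 and x^2 + 149 is irreducible (d = -149 is squarefree, ≠ 1, hence not a square), so deg(m_α) = 2. Thus [Q(α):Q] = 2.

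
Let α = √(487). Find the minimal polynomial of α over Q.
m_α(x) = x^2 - 487

α satisfies α^2 - 487 = 0, so x^2 - 487 annihilates α. Since d = 487 is squarefree and ≠ 1, it is not a perfect square in Q, so x^2 - 487 has no rational root and is therefore irreducible over Q (a degree-2 polynomial over a field is irreducible iff it has no root). Hence m_α(x) = x^2 - 487.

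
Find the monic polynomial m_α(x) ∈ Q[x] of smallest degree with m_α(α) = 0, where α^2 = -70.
m_α(x) = x^2 + 70

α satisfies α^2 + 70 = 0, so x^2 + 70 annihilates α. Since d = -70 is squarefree and ≠ 1, it is not a perfect square in Q, so x^2 + 70 has no rational root and is therefore irreducible over Q (a degree-2 polynomial over a field is irreducible iff it has no root). Hence m_α(x) = x^2 + 70.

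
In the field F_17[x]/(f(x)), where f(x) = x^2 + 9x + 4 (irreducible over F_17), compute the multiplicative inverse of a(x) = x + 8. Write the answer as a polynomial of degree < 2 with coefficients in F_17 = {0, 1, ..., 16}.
a(x)^(-1) ≡ 13x + 13 (mod f(x))

Since f is irreducible over F_17, F_17[x]/(f) is a field and a(x) ≠ 0 has an inverse. Apply the extended Euclidean algorithm to f(x) and a(x) in F_17[x]: f(x) = (x + 1)·a(x) + (13). The last nonzero remainder is the constant 13 = gcd(f, a) in F_17. Back-substituting through the division chain expresses 13 = s(x)·a(x) + t(x)·f(x) with s(x) ≡ 16x + 16 (mod f), so (16x + 16)·a(x) ≡ 13 (mod f). Multiplying by 13^(-1) ≡ 4 in F_17 gives a(x)^(-1) ≡ 4·(16x + 16) ≡ 13x + 13 (mod f). Check: (x + 8)·(13x + 13) = 13x^2 + 15x + 2 ≡ 1 (mod x^2 + 9x + 4).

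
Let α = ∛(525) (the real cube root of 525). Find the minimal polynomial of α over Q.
m_α(x) = x^3 - 525

α satisfies α^3 = 525, so x^3 - 525 annihilates α. By the rational root test, a rational root p/q (in lowest terms) of x^3 - 525 would satisfy p^3 = 525 q^3, forcing q = 1 and p^3 = 525; but 525 is not a perfect cube, contradiction. A monic cubic over Q with no rational root is irreducible (any nontrivial factorization would include a linear factor). Hence x^3 - 525 is the minimal polynomial of α, and in particular [Q(α):Q] = 3.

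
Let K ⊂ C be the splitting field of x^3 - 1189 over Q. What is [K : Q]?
[K : Q] = 6

The roots of x^3 - 1189 are ∛1189, ω∛1189, ω^2∛1189 where ω = e^(2πi/3) is a primitive cube root of unity, so K = Q(∛1189, ω). Now [Q(∛1189):Q] = 3 (since 1189 is not a perfect cube, x^3 - 1189 is irreducible) and [Q(ω):Q] = 2. Both 2 and 3 divide [K:Q], and [K:Q] ≤ 3·2 = 6, so [K:Q] = 6. (Equivalently: Q(∛1189) ⊂ R but ω ∉ R, so [K : Q(∛1189)] = 2.)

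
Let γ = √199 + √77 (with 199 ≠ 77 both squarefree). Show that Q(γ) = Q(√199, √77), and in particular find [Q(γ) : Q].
[Q(γ) : Q] = 4 (equivalently, Q(γ) = Q(√199, √77))

Obviously Q(γ) ⊆ Q(√199, √77), and [Q(√199, √77):Q] = 4 (since 199, 77 are distinct squarefree integers > 1 with 15323 not a perfect square). To show equality we compute the minimal polynomial of γ. From γ = √199 + √77: γ^2 = 199 + 2√(15323) + 77 = 276 + 2√(15323), so γ^2 - 276 = 2√(15323); squaring, (γ^2 - 276)^2 = 4·15323, i.e. γ^4 - 552γ^2 + 76176 - 61292 = 0, i.e. γ^4 - 552γ^2 + 14884 = 0. So γ is a root of x^4 - 552x^2 + 14884. This polynomial is irreducible over Q: it has no rational root (each ±√199 ± √77 is irrational), and any factorization into two quadratics over Q would force √(15323) ∈ Q (pairing opposite roots) or √199, √77 ∈ Q (other pairings), all impossible. Hence [Q(γ):Q] = 4 = [Q(√199, √77):Q], so Q(γ) = Q(√199, √77).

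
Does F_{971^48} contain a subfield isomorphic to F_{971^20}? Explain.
No: F_{971^20} is not a subfield of F_{971^48}

F_{p^m} embeds in F_{p^n} iff m | n. Here 20 ∤ 48 (since 48 = 2·20 + 8 with remainder 8 ≠ 0), so F_{971^20} is not a subfield of F_{971^48}. Equivalently: if it were, the tower law would give 20 = [F_{971^20}:F_971] dividing [F_{971^48}:F_971] = 48, contradiction.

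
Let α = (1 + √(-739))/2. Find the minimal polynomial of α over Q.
m_α(x) = x^2 - x + 185

From 2α - 1 = √(-739), squaring gives (2α - 1)^2 = -739, i.e. 4α^2 - 4α + 1 = -739, so α^2 - α + (1 + 739)/4 = 0. Since -739 ≡ 1 (mod 4), (1 + 739)/4 = 185 ∈ Z. The polynomial x^2 - x + 185 has discriminant 1 - 4·(185) = -739, which is not a perfect square in Q (d = -739 is squarefree and ≠ 1), so x^2 - x + 185 is irreducible over Q. It is the minimal polynomial of α.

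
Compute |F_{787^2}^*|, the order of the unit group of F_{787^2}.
|F_{787^2}^*| = 619368

F_{787^2} has 787^2 = 619369 elements; its multiplicative group consists of all nonzero elements, so |F_{787^2}^*| = 619369 - 1 = 619368. (It is cyclic since any finite subgroup of the multiplicative group of a field is cyclic.)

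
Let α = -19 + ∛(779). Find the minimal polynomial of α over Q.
m_α(x) = x^3 + 57x^2 + 1083x + 6080

Set β = α + 19 = ∛(779), so β^3 = 779. Then (α + 19)^3 - 779 = 0, i.e. α is a root of g(x) = (x + 19)^3 - 779 = x^3 + 57x^2 + 1083x + 6080. Since g(x) = h(x + 19) where h(x) = x^3 - 779, and h is irreducible over Q (because 779 is not a perfect cube, so h has no rational root, and a monic cubic with no rational root is irreducible), g is also irreducible (irreducibility is preserved under the substitution x → x + 19). Hence m_α(x) = x^3 + 57x^2 + 1083x + 6080.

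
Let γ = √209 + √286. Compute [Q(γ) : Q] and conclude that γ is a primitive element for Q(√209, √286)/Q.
[Q(γ) : Q] = 4 (equivalently, Q(γ) = Q(√209, √286))

Obviously Q(γ) ⊆ Q(√209, √286), and [Q(√209, √286):Q] = 4 (since 209, 286 are distinct squarefree integers > 1 with 59774 not a perfect square). To show equality we compute the minimal polynomial of γ. From γ = √209 + √286: γ^2 = 209 + 2√(59774) + 286 = 495 + 2√(59774), so γ^2 - 495 = 2√(59774); squaring, (γ^2 - 495)^2 = 4·59774, i.e. γ^4 - 990γ^2 + 245025 - 239096 = 0, i.e. γ^4 - 990γ^2 + 5929 = 0. So γ is a root of x^4 - 990x^2 + 5929. This polynomial is irreducible over Q: it has no rational root (each ±√209 ± √286 is irrational), and any factorization into two quadratics over Q would force √(59774) ∈ Q (pairing opposite roots) or √209, √286 ∈ Q (other pairings), all impossible. Hence [Q(γ):Q] = 4 = [Q(√209, √286):Q], so Q(γ) = Q(√209, √286).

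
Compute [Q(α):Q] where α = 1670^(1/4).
[Q(α):Q] = 4

α is a root of x^4 - 1670. By Eisenstein's criterion at the prime p = 2 (which divides the constant term 1670 but p^2 = 4 does not, since 1670 is squarefree), x^4 - 1670 is irreducible over Q. Hence [Q(α):Q] = 4.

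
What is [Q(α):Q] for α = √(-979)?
[Q(α):Q] = 2

[Q(α):Q] equals the degree of the minimal polynomial of α. Here α^2 = -979 and x^2 + 979 is irreducible (d = -979 is squarefree, ≠ 1, hence not a square), so deg(m_α) = 2. Thus [Q(α):Q] = 2.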